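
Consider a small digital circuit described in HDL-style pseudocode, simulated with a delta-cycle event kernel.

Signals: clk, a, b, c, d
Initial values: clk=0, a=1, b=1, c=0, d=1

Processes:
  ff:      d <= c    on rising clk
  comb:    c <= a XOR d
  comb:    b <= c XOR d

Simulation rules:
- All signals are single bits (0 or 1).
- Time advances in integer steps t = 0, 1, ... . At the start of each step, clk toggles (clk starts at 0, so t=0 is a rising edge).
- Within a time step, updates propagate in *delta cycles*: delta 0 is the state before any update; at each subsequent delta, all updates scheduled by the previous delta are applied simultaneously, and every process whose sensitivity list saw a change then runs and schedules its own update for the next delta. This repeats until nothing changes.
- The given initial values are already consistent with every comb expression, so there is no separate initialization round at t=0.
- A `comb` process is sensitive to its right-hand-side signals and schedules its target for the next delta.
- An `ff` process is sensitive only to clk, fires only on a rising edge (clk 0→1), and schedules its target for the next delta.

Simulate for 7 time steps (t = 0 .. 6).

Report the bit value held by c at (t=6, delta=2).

t0.Δ0 d=1 b=1 clk=0 c=0 a=1
t0.Δ1 d=1 b=1 clk=1 c=0 a=1
t0.Δ2 d=0 b=1 clk=1 c=0 a=1
t0.Δ3 d=0 b=0 clk=1 c=1 a=1
t0.Δ4 d=0 b=1 clk=1 c=1 a=1
t1.Δ0 d=0 b=1 clk=1 c=1 a=1
t1.Δ1 d=0 b=1 clk=0 c=1 a=1
t2.Δ0 d=0 b=1 clk=0 c=1 a=1
t2.Δ1 d=0 b=1 clk=1 c=1 a=1
t2.Δ2 d=1 b=1 clk=1 c=1 a=1
t2.Δ3 d=1 b=0 clk=1 c=0 a=1
t2.Δ4 d=1 b=1 clk=1 c=0 a=1
t3.Δ0 d=1 b=1 clk=1 c=0 a=1
t3.Δ1 d=1 b=1 clk=0 c=0 a=1
t4.Δ0 d=1 b=1 clk=0 c=0 a=1
t4.Δ1 d=1 b=1 clk=1 c=0 a=1
t4.Δ2 d=0 b=1 clk=1 c=0 a=1
t4.Δ3 d=0 b=0 clk=1 c=1 a=1
t4.Δ4 d=0 b=1 clk=1 c=1 a=1
t5.Δ0 d=0 b=1 clk=1 c=1 a=1
t5.Δ1 d=0 b=1 clk=0 c=1 a=1
t6.Δ0 d=0 b=1 clk=0 c=1 a=1
t6.Δ1 d=0 b=1 clk=1 c=1 a=1
t6.Δ2 d=1 b=1 clk=1 c=1 a=1
t6.Δ3 d=1 b=0 clk=1 c=0 a=1
t6.Δ4 d=1 b=1 clk=1 c=0 a=1

1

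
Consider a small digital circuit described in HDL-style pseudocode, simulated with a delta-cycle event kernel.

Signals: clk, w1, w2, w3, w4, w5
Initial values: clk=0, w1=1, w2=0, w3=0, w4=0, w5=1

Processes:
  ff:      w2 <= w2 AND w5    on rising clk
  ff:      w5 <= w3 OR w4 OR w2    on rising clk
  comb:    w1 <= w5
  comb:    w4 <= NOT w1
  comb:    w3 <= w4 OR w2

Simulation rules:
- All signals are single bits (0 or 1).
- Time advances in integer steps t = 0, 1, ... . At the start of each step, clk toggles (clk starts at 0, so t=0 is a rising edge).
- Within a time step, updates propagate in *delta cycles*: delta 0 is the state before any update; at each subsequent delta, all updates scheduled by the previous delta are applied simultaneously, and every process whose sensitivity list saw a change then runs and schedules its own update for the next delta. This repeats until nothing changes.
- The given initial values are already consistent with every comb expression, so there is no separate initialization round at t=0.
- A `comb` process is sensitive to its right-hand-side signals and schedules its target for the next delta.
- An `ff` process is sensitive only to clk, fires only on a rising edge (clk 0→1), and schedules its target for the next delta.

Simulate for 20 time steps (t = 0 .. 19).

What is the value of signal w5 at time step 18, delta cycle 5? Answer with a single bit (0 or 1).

t=0 Δ0: w2=0 w4=0 clk=0 w3=0 w1=1 w5=1
  Δ1: clk:0→1
  Δ2: w5:1→0
  Δ3: w1:1→0
  Δ4: w4:0→1
  Δ5: w3:0→1
  (5Δ to stable)
t=1 Δ0: w2=0 w4=1 clk=1 w3=1 w1=0 w5=0
  Δ1: clk:1→0
  (1Δ to stable)
t=2 Δ0: w2=0 w4=1 clk=0 w3=1 w1=0 w5=0
  Δ1: clk:0→1
  Δ2: w5:0→1
  Δ3: w1:0→1
  Δ4: w4:1→0
  Δ5: w3:1→0
  (5Δ to stable)
t=3 Δ0: w2=0 w4=0 clk=1 w3=0 w1=1 w5=1
  Δ1: clk:1→0
  (1Δ to stable)
t=4 Δ0: w2=0 w4=0 clk=0 w3=0 w1=1 w5=1
  Δ1: clk:0→1
  Δ2: w5:1→0
  Δ3: w1:1→0
  Δ4: w4:0→1
  Δ5: w3:0→1
  (5Δ to stable)
t=5 Δ0: w2=0 w4=1 clk=1 w3=1 w1=0 w5=0
  Δ1: clk:1→0
  (1Δ to stable)
t=6 Δ0: w2=0 w4=1 clk=0 w3=1 w1=0 w5=0
  Δ1: clk:0→1
  Δ2: w5:0→1
  Δ3: w1:0→1
  Δ4: w4:1→0
  Δ5: w3:1→0
  (5Δ to stable)
t=7 Δ0: w2=0 w4=0 clk=1 w3=0 w1=1 w5=1
  Δ1: clk:1→0
  (1Δ to stable)
t=8 Δ0: w2=0 w4=0 clk=0 w3=0 w1=1 w5=1
  Δ1: clk:0→1
  Δ2: w5:1→0
  Δ3: w1:1→0
  Δ4: w4:0→1
  Δ5: w3:0→1
  (5Δ to stable)
t=9 Δ0: w2=0 w4=1 clk=1 w3=1 w1=0 w5=0
  Δ1: clk:1→0
  (1Δ to stable)
t=10 Δ0: w2=0 w4=1 clk=0 w3=1 w1=0 w5=0
  Δ1: clk:0→1
  Δ2: w5:0→1
  Δ3: w1:0→1
  Δ4: w4:1→0
  Δ5: w3:1→0
  (5Δ to stable)
t=11 Δ0: w2=0 w4=0 clk=1 w3=0 w1=1 w5=1
  Δ1: clk:1→0
  (1Δ to stable)
t=12 Δ0: w2=0 w4=0 clk=0 w3=0 w1=1 w5=1
  Δ1: clk:0→1
  Δ2: w5:1→0
  Δ3: w1:1→0
  Δ4: w4:0→1
  Δ5: w3:0→1
  (5Δ to stable)
t=13 Δ0: w2=0 w4=1 clk=1 w3=1 w1=0 w5=0
  Δ1: clk:1→0
  (1Δ to stable)
t=14 Δ0: w2=0 w4=1 clk=0 w3=1 w1=0 w5=0
  Δ1: clk:0→1
  Δ2: w5:0→1
  Δ3: w1:0→1
  Δ4: w4:1→0
  Δ5: w3:1→0
  (5Δ to stable)
t=15 Δ0: w2=0 w4=0 clk=1 w3=0 w1=1 w5=1
  Δ1: clk:1→0
  (1Δ to stable)
t=16 Δ0: w2=0 w4=0 clk=0 w3=0 w1=1 w5=1
  Δ1: clk:0→1
  Δ2: w5:1→0
  Δ3: w1:1→0
  Δ4: w4:0→1
  Δ5: w3:0→1
  (5Δ to stable)
t=17 Δ0: w2=0 w4=1 clk=1 w3=1 w1=0 w5=0
  Δ1: clk:1→0
  (1Δ to stable)
t=18 Δ0: w2=0 w4=1 clk=0 w3=1 w1=0 w5=0
  Δ1: clk:0→1
  Δ2: w5:0→1
  Δ3: w1:0→1
  Δ4: w4:1→0
  Δ5: w3:1→0
  (5Δ to stable)
t=19 Δ0: w2=0 w4=0 clk=1 w3=0 w1=1 w5=1
  Δ1: clk:1→0
  (1Δ to stable)

1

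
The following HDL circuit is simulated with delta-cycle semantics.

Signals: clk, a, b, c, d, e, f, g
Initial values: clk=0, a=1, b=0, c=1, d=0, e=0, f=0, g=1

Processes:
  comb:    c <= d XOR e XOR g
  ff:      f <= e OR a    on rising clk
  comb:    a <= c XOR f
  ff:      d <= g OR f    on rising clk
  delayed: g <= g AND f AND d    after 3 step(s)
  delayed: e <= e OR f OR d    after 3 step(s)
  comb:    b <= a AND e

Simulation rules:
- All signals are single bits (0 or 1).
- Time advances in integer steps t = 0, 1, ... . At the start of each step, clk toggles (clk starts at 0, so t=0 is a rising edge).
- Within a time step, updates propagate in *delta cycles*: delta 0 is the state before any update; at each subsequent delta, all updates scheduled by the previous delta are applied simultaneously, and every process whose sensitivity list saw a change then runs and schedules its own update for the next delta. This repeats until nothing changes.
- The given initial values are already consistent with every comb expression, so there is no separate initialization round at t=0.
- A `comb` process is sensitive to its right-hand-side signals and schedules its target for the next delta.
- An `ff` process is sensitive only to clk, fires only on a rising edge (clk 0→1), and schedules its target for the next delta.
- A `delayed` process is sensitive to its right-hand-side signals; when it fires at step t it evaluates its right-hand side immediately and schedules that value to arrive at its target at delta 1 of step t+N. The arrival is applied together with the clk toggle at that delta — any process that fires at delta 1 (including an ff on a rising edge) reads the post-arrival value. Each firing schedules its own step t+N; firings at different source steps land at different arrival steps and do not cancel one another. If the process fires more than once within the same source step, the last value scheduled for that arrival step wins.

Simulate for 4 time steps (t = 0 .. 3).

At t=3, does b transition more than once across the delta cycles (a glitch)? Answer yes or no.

yes

t0.Δ0 c=1 clk=0 e=0 a=1 g=1 b=0 f=0 d=0
t0.Δ1 c=1 clk=1 e=0 a=1 g=1 b=0 f=0 d=0
t0.Δ2 c=1 clk=1 e=0 a=1 g=1 b=0 f=1 d=1
t0.Δ3 c=0 clk=1 e=0 a=0 g=1 b=0 f=1 d=1
t0.Δ4 c=0 clk=1 e=0 a=1 g=1 b=0 f=1 d=1
t1.Δ0 c=0 clk=1 e=0 a=1 g=1 b=0 f=1 d=1
t1.Δ1 c=0 clk=0 e=0 a=1 g=1 b=0 f=1 d=1
t2.Δ0 c=0 clk=0 e=0 a=1 g=1 b=0 f=1 d=1
t2.Δ1 c=0 clk=1 e=0 a=1 g=1 b=0 f=1 d=1
t3.Δ0 c=0 clk=1 e=0 a=1 g=1 b=0 f=1 d=1
t3.Δ1 c=0 clk=0 e=1 a=1 g=1 b=0 f=1 d=1
t3.Δ2 c=1 clk=0 e=1 a=1 g=1 b=1 f=1 d=1
t3.Δ3 c=1 clk=0 e=1 a=0 g=1 b=1 f=1 d=1
t3.Δ4 c=1 clk=0 e=1 a=0 g=1 b=0 f=1 d=1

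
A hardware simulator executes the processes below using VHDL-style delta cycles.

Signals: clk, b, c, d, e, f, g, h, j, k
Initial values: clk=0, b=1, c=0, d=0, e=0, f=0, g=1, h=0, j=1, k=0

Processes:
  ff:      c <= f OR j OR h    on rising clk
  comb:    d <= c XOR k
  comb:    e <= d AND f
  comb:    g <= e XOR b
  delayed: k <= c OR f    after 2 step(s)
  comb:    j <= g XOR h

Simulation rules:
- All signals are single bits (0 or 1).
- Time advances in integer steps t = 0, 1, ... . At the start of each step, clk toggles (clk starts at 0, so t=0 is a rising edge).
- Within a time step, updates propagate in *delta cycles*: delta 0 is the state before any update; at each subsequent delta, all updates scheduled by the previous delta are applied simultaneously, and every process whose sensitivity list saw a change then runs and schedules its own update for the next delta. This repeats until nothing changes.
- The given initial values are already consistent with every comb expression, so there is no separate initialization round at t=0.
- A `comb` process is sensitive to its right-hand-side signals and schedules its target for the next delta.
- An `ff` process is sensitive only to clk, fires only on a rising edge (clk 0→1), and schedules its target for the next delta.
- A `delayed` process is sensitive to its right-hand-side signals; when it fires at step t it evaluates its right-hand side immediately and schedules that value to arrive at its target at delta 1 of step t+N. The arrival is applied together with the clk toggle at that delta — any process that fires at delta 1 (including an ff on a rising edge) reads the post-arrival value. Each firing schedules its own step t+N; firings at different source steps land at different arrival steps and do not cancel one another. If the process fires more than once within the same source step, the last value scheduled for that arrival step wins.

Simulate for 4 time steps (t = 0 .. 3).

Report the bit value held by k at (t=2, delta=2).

1

t=0 Δ0: j=1 e=0 d=0 g=1 h=0 f=0 b=1 k=0 c=0 clk=0
  Δ1: clk:0→1
  Δ2: c:0→1
  Δ3: d:0→1
  (3Δ to stable)
t=1 Δ0: j=1 e=0 d=1 g=1 h=0 f=0 b=1 k=0 c=1 clk=1
  Δ1: clk:1→0
  (1Δ to stable)
t=2 Δ0: j=1 e=0 d=1 g=1 h=0 f=0 b=1 k=0 c=1 clk=0
  Δ1: k:0→1, clk:0→1
  Δ2: d:1→0
  (2Δ to stable)
t=3 Δ0: j=1 e=0 d=0 g=1 h=0 f=0 b=1 k=1 c=1 clk=1
  Δ1: clk:1→0
  (1Δ to stable)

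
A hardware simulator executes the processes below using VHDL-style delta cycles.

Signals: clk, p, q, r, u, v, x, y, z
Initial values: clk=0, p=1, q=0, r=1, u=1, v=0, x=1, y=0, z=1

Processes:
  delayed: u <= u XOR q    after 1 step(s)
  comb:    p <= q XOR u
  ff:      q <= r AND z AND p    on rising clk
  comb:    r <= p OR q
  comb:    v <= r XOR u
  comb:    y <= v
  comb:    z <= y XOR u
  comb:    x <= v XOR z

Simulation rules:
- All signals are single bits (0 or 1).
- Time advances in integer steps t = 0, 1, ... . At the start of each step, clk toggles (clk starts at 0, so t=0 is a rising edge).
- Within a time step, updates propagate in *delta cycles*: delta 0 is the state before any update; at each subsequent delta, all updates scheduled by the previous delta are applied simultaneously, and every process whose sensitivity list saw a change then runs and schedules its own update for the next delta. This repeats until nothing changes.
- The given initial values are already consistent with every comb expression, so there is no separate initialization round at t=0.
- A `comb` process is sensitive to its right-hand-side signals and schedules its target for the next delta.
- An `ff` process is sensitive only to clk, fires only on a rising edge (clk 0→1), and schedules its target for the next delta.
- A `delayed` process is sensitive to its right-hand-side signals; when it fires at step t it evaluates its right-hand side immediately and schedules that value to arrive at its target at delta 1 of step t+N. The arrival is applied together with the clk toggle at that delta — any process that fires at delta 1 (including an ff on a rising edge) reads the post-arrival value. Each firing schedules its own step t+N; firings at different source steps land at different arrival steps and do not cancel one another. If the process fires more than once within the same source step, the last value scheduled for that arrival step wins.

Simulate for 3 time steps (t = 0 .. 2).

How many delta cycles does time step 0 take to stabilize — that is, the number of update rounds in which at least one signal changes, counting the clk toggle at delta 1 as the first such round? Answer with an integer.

3

t0.Δ0 clk=0 r=1 x=1 p=1 q=0 u=1 v=0 z=1 y=0
t0.Δ1 clk=1 r=1 x=1 p=1 q=0 u=1 v=0 z=1 y=0
t0.Δ2 clk=1 r=1 x=1 p=1 q=1 u=1 v=0 z=1 y=0
t0.Δ3 clk=1 r=1 x=1 p=0 q=1 u=1 v=0 z=1 y=0
t1.Δ0 clk=1 r=1 x=1 p=0 q=1 u=1 v=0 z=1 y=0
t1.Δ1 clk=0 r=1 x=1 p=0 q=1 u=0 v=0 z=1 y=0
t1.Δ2 clk=0 r=1 x=1 p=1 q=1 u=0 v=1 z=0 y=0
t1.Δ3 clk=0 r=1 x=1 p=1 q=1 u=0 v=1 z=0 y=1
t1.Δ4 clk=0 r=1 x=1 p=1 q=1 u=0 v=1 z=1 y=1
t1.Δ5 clk=0 r=1 x=0 p=1 q=1 u=0 v=1 z=1 y=1
t2.Δ0 clk=0 r=1 x=0 p=1 q=1 u=0 v=1 z=1 y=1
t2.Δ1 clk=1 r=1 x=0 p=1 q=1 u=1 v=1 z=1 y=1
t2.Δ2 clk=1 r=1 x=0 p=0 q=1 u=1 v=0 z=0 y=1
t2.Δ3 clk=1 r=1 x=0 p=0 q=1 u=1 v=0 z=0 y=0
t2.Δ4 clk=1 r=1 x=0 p=0 q=1 u=1 v=0 z=1 y=0
t2.Δ5 clk=1 r=1 x=1 p=0 q=1 u=1 v=0 z=1 y=0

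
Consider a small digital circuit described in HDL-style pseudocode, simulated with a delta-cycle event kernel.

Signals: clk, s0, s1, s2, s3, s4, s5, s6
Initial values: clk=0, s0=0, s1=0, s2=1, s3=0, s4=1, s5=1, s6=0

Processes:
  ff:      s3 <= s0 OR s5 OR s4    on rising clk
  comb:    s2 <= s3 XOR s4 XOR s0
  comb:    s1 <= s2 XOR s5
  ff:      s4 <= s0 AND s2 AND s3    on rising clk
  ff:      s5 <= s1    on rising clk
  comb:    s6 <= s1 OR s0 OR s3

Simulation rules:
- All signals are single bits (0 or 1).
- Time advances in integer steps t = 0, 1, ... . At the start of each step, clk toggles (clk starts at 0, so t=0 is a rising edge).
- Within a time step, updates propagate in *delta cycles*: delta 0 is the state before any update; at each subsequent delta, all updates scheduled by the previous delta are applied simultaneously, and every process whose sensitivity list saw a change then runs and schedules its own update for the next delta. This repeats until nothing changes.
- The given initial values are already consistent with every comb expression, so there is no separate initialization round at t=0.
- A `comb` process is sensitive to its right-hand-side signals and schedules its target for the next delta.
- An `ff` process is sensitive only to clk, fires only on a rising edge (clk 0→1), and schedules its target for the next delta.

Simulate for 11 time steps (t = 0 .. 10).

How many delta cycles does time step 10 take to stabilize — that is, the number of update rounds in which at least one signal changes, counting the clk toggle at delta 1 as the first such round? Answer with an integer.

4

t=0 Δ0: clk=0 s0=0 s5=1 s3=0 s2=1 s4=1 s1=0 s6=0
  Δ1: clk:0→1
  Δ2: s5:1→0, s3:0→1, s4:1→0
  Δ3: s1:0→1, s6:0→1
  (3Δ to stable)
t=1 Δ0: clk=1 s0=0 s5=0 s3=1 s2=1 s4=0 s1=1 s6=1
  Δ1: clk:1→0
  (1Δ to stable)
t=2 Δ0: clk=0 s0=0 s5=0 s3=1 s2=1 s4=0 s1=1 s6=1
  Δ1: clk:0→1
  Δ2: s5:0→1, s3:1→0
  Δ3: s2:1→0, s1:1→0
  Δ4: s1:0→1, s6:1→0
  Δ5: s6:0→1
  (5Δ to stable)
t=3 Δ0: clk=1 s0=0 s5=1 s3=0 s2=0 s4=0 s1=1 s6=1
  Δ1: clk:1→0
  (1Δ to stable)
t=4 Δ0: clk=0 s0=0 s5=1 s3=0 s2=0 s4=0 s1=1 s6=1
  Δ1: clk:0→1
  Δ2: s3:0→1
  Δ3: s2:0→1
  Δ4: s1:1→0
  (4Δ to stable)
t=5 Δ0: clk=1 s0=0 s5=1 s3=1 s2=1 s4=0 s1=0 s6=1
  Δ1: clk:1→0
  (1Δ to stable)
t=6 Δ0: clk=0 s0=0 s5=1 s3=1 s2=1 s4=0 s1=0 s6=1
  Δ1: clk:0→1
  Δ2: s5:1→0
  Δ3: s1:0→1
  (3Δ to stable)
t=7 Δ0: clk=1 s0=0 s5=0 s3=1 s2=1 s4=0 s1=1 s6=1
  Δ1: clk:1→0
  (1Δ to stable)
t=8 Δ0: clk=0 s0=0 s5=0 s3=1 s2=1 s4=0 s1=1 s6=1
  Δ1: clk:0→1
  Δ2: s5:0→1, s3:1→0
  Δ3: s2:1→0, s1:1→0
  Δ4: s1:0→1, s6:1→0
  Δ5: s6:0→1
  (5Δ to stable)
t=9 Δ0: clk=1 s0=0 s5=1 s3=0 s2=0 s4=0 s1=1 s6=1
  Δ1: clk:1→0
  (1Δ to stable)
t=10 Δ0: clk=0 s0=0 s5=1 s3=0 s2=0 s4=0 s1=1 s6=1
  Δ1: clk:0→1
  Δ2: s3:0→1
  Δ3: s2:0→1
  Δ4: s1:1→0
  (4Δ to stable)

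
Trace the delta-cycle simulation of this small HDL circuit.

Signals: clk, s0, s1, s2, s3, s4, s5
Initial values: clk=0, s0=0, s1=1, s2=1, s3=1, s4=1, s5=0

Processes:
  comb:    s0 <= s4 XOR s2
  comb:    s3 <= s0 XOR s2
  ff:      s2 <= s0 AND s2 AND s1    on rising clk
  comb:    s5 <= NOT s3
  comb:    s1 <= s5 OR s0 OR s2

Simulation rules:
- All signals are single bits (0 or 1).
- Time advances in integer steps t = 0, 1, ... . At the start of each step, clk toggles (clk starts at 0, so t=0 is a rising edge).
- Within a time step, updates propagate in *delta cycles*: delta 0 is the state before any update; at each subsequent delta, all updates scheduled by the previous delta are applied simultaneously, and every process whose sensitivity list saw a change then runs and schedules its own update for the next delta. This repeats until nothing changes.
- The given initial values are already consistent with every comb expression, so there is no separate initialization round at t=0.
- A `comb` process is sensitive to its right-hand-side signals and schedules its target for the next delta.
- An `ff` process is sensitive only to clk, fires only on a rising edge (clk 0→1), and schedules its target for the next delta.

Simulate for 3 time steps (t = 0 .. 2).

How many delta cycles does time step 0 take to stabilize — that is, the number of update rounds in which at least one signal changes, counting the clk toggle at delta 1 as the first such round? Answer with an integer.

t=0 Δ0: s5=0 s1=1 s3=1 clk=0 s4=1 s2=1 s0=0
  Δ1: clk:0→1
  Δ2: s2:1→0
  Δ3: s1:1→0, s3:1→0, s0:0→1
  Δ4: s5:0→1, s1:0→1, s3:0→1
  Δ5: s5:1→0
  (5Δ to stable)
t=1 Δ0: s5=0 s1=1 s3=1 clk=1 s4=1 s2=0 s0=1
  Δ1: clk:1→0
  (1Δ to stable)
t=2 Δ0: s5=0 s1=1 s3=1 clk=0 s4=1 s2=0 s0=1
  Δ1: clk:0→1
  (1Δ to stable)

5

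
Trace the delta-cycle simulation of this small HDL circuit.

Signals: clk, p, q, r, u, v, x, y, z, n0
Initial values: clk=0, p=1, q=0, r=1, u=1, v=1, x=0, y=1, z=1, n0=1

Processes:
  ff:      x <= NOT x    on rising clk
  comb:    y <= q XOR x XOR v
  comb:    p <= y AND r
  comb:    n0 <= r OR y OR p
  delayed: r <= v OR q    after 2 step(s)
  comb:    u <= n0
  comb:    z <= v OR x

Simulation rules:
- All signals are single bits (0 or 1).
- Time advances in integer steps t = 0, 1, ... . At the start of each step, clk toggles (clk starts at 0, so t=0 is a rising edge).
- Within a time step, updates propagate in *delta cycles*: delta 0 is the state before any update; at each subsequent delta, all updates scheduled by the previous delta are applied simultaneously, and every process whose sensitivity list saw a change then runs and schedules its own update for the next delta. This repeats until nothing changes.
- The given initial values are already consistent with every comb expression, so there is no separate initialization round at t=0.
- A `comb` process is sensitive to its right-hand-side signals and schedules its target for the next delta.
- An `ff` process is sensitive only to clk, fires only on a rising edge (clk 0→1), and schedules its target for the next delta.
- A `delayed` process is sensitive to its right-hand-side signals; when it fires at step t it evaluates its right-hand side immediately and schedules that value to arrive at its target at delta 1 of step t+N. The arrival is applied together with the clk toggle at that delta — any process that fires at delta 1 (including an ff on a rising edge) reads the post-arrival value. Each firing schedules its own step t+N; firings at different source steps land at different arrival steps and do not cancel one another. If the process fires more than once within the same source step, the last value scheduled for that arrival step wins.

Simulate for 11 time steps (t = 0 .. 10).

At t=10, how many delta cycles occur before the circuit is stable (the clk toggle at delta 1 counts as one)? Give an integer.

4

[bits: q,clk,u,v,p,y,r,x,z,n0]
t=0: Δ0=0011111011 Δ1=0111111011 Δ2=0111111111 Δ3=0111101111 Δ4=0111001111 | 4Δ
t=1: Δ0=0111001111 Δ1=0011001111 | 1Δ
t=2: Δ0=0011001111 Δ1=0111001111 Δ2=0111001011 Δ3=0111011011 Δ4=0111111011 | 4Δ
t=3: Δ0=0111111011 Δ1=0011111011 | 1Δ
t=4: Δ0=0011111011 Δ1=0111111011 Δ2=0111111111 Δ3=0111101111 Δ4=0111001111 | 4Δ
t=5: Δ0=0111001111 Δ1=0011001111 | 1Δ
t=6: Δ0=0011001111 Δ1=0111001111 Δ2=0111001011 Δ3=0111011011 Δ4=0111111011 | 4Δ
t=7: Δ0=0111111011 Δ1=0011111011 | 1Δ
t=8: Δ0=0011111011 Δ1=0111111011 Δ2=0111111111 Δ3=0111101111 Δ4=0111001111 | 4Δ
t=9: Δ0=0111001111 Δ1=0011001111 | 1Δ
t=10: Δ0=0011001111 Δ1=0111001111 Δ2=0111001011 Δ3=0111011011 Δ4=0111111011 | 4Δ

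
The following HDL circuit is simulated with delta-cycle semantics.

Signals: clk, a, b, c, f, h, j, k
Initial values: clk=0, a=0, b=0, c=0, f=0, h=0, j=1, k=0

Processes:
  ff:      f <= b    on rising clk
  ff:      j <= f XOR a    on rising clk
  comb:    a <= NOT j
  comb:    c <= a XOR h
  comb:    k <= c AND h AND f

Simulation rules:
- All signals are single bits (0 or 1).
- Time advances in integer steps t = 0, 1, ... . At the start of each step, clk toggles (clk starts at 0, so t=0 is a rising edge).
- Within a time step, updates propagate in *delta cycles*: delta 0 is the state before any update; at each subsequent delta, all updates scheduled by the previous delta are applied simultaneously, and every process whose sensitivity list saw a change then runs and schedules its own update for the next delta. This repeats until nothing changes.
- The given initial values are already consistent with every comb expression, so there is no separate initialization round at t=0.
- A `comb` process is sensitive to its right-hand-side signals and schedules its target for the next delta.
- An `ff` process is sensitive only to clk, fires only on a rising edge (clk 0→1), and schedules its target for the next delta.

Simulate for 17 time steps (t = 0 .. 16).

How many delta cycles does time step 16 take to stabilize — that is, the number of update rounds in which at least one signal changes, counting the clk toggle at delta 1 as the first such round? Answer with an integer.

4

[bits: c,f,a,h,k,clk,j,b]
t=0: Δ0=00000010 Δ1=00000110 Δ2=00000100 Δ3=00100100 Δ4=10100100 | 4Δ
t=1: Δ0=10100100 Δ1=10100000 | 1Δ
t=2: Δ0=10100000 Δ1=10100100 Δ2=10100110 Δ3=10000110 Δ4=00000110 | 4Δ
t=3: Δ0=00000110 Δ1=00000010 | 1Δ
t=4: Δ0=00000010 Δ1=00000110 Δ2=00000100 Δ3=00100100 Δ4=10100100 | 4Δ
t=5: Δ0=10100100 Δ1=10100000 | 1Δ
t=6: Δ0=10100000 Δ1=10100100 Δ2=10100110 Δ3=10000110 Δ4=00000110 | 4Δ
t=7: Δ0=00000110 Δ1=00000010 | 1Δ
t=8: Δ0=00000010 Δ1=00000110 Δ2=00000100 Δ3=00100100 Δ4=10100100 | 4Δ
t=9: Δ0=10100100 Δ1=10100000 | 1Δ
t=10: Δ0=10100000 Δ1=10100100 Δ2=10100110 Δ3=10000110 Δ4=00000110 | 4Δ
t=11: Δ0=00000110 Δ1=00000010 | 1Δ
t=12: Δ0=00000010 Δ1=00000110 Δ2=00000100 Δ3=00100100 Δ4=10100100 | 4Δ
t=13: Δ0=10100100 Δ1=10100000 | 1Δ
t=14: Δ0=10100000 Δ1=10100100 Δ2=10100110 Δ3=10000110 Δ4=00000110 | 4Δ
t=15: Δ0=00000110 Δ1=00000010 | 1Δ
t=16: Δ0=00000010 Δ1=00000110 Δ2=00000100 Δ3=00100100 Δ4=10100100 | 4Δ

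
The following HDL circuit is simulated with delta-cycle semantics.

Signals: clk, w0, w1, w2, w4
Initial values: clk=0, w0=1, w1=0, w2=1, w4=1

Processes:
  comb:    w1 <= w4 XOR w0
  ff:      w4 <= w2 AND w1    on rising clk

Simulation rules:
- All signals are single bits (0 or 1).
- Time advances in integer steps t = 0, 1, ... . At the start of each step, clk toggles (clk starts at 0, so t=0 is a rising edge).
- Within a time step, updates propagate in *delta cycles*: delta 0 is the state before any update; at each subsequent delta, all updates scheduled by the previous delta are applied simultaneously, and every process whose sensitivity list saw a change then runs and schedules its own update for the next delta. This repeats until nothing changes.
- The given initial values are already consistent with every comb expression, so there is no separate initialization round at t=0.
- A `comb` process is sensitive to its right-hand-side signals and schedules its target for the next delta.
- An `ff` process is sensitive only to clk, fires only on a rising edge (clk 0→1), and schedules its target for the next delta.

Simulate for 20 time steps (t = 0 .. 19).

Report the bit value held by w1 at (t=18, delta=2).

1

[bits: w4,clk,w1,w2,w0]
t=0: Δ0=10011 Δ1=11011 Δ2=01011 Δ3=01111 | 3Δ
t=1: Δ0=01111 Δ1=00111 | 1Δ
t=2: Δ0=00111 Δ1=01111 Δ2=11111 Δ3=11011 | 3Δ
t=3: Δ0=11011 Δ1=10011 | 1Δ
t=4: Δ0=10011 Δ1=11011 Δ2=01011 Δ3=01111 | 3Δ
t=5: Δ0=01111 Δ1=00111 | 1Δ
t=6: Δ0=00111 Δ1=01111 Δ2=11111 Δ3=11011 | 3Δ
t=7: Δ0=11011 Δ1=10011 | 1Δ
t=8: Δ0=10011 Δ1=11011 Δ2=01011 Δ3=01111 | 3Δ
t=9: Δ0=01111 Δ1=00111 | 1Δ
t=10: Δ0=00111 Δ1=01111 Δ2=11111 Δ3=11011 | 3Δ
t=11: Δ0=11011 Δ1=10011 | 1Δ
t=12: Δ0=10011 Δ1=11011 Δ2=01011 Δ3=01111 | 3Δ
t=13: Δ0=01111 Δ1=00111 | 1Δ
t=14: Δ0=00111 Δ1=01111 Δ2=11111 Δ3=11011 | 3Δ
t=15: Δ0=11011 Δ1=10011 | 1Δ
t=16: Δ0=10011 Δ1=11011 Δ2=01011 Δ3=01111 | 3Δ
t=17: Δ0=01111 Δ1=00111 | 1Δ
t=18: Δ0=00111 Δ1=01111 Δ2=11111 Δ3=11011 | 3Δ
t=19: Δ0=11011 Δ1=10011 | 1Δ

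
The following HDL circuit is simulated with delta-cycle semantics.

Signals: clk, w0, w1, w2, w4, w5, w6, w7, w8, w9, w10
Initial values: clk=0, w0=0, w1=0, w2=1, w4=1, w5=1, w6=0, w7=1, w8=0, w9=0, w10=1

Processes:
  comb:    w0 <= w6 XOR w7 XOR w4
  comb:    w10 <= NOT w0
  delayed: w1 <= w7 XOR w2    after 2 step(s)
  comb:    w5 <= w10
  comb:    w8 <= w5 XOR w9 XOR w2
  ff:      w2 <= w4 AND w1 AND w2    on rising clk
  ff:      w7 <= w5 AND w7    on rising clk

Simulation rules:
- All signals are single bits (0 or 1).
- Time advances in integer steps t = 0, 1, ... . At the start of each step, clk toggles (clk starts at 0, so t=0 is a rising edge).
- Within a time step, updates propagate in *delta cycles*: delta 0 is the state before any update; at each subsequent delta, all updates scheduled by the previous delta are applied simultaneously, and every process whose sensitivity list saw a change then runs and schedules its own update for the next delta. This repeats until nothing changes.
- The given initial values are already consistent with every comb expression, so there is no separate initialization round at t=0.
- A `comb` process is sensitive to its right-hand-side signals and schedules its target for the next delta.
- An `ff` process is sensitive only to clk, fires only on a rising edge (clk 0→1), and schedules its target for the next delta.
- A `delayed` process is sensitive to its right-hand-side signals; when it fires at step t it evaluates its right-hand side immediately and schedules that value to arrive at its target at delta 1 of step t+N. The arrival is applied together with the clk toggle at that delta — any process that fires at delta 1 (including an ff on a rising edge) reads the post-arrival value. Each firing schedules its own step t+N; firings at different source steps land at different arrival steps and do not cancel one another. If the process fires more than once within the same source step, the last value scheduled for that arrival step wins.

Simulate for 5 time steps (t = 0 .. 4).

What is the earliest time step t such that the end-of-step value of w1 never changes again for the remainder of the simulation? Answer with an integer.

2

[bits: w8,w0,w4,w9,w2,clk,w5,w1,w6,w10,w7]
t=0: Δ0=00101010011 Δ1=00101110011 Δ2=00100110011 Δ3=10100110011 | 3Δ
t=1: Δ0=10100110011 Δ1=10100010011 | 1Δ
t=2: Δ0=10100010011 Δ1=10100111011 | 1Δ
t=3: Δ0=10100111011 Δ1=10100011011 | 1Δ
t=4: Δ0=10100011011 Δ1=10100111011 | 1Δ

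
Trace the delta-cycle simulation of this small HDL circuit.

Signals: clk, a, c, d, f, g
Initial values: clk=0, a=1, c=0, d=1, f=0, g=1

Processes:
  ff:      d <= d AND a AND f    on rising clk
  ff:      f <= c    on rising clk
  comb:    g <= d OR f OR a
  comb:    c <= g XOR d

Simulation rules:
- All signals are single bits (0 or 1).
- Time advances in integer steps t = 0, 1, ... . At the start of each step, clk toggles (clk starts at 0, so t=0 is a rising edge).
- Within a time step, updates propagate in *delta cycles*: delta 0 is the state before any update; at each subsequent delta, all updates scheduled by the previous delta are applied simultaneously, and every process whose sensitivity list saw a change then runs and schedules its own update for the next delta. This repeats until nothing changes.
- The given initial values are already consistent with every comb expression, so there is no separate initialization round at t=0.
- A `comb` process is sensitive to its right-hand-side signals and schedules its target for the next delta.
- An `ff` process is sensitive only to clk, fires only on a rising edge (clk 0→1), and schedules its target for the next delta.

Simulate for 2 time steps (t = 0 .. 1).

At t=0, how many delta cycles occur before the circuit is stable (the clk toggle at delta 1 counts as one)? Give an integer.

[bits: c,g,clk,a,d,f]
t=0: Δ0=010110 Δ1=011110 Δ2=011100 Δ3=111100 | 3Δ
t=1: Δ0=111100 Δ1=110100 | 1Δ

3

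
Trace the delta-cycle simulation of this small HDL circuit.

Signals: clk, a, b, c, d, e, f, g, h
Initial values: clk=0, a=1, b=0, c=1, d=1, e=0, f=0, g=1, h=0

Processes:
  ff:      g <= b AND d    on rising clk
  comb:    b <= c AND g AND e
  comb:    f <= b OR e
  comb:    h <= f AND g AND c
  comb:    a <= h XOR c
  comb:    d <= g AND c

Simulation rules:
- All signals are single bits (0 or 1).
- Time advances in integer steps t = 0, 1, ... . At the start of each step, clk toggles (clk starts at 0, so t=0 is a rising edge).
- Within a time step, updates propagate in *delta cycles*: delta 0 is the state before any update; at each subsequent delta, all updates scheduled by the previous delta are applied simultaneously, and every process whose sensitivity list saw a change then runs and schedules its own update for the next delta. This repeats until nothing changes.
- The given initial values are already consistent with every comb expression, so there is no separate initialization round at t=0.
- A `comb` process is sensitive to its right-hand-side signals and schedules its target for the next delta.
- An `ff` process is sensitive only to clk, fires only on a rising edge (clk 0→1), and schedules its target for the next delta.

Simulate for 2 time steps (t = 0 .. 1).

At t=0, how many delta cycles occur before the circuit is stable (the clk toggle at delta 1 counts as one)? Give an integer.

3

[bits: a,clk,b,g,e,d,h,f,c]
t=0: Δ0=100101001 Δ1=110101001 Δ2=110001001 Δ3=110000001 | 3Δ
t=1: Δ0=110000001 Δ1=100000001 | 1Δ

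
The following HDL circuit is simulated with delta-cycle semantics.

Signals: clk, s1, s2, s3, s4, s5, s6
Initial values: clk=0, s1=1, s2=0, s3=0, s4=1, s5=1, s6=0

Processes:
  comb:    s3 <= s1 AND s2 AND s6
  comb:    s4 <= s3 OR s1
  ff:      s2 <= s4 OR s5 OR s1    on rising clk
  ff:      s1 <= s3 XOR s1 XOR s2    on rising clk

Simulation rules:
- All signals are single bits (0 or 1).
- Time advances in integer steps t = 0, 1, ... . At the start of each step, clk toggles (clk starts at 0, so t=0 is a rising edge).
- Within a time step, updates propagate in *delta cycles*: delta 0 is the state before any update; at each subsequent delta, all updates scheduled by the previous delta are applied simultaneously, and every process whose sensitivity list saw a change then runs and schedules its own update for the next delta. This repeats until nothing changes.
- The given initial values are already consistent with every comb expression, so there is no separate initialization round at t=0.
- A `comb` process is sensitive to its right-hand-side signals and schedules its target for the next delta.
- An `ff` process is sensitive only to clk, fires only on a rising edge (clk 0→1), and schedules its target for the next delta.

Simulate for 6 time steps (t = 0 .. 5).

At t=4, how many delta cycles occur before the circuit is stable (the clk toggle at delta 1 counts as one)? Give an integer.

t=0 Δ0: s1=1 s2=0 s3=0 s6=0 s4=1 s5=1 clk=0
  Δ1: clk:0→1
  Δ2: s2:0→1
  (2Δ to stable)
t=1 Δ0: s1=1 s2=1 s3=0 s6=0 s4=1 s5=1 clk=1
  Δ1: clk:1→0
  (1Δ to stable)
t=2 Δ0: s1=1 s2=1 s3=0 s6=0 s4=1 s5=1 clk=0
  Δ1: clk:0→1
  Δ2: s1:1→0
  Δ3: s4:1→0
  (3Δ to stable)
t=3 Δ0: s1=0 s2=1 s3=0 s6=0 s4=0 s5=1 clk=1
  Δ1: clk:1→0
  (1Δ to stable)
t=4 Δ0: s1=0 s2=1 s3=0 s6=0 s4=0 s5=1 clk=0
  Δ1: clk:0→1
  Δ2: s1:0→1
  Δ3: s4:0→1
  (3Δ to stable)
t=5 Δ0: s1=1 s2=1 s3=0 s6=0 s4=1 s5=1 clk=1
  Δ1: clk:1→0
  (1Δ to stable)

3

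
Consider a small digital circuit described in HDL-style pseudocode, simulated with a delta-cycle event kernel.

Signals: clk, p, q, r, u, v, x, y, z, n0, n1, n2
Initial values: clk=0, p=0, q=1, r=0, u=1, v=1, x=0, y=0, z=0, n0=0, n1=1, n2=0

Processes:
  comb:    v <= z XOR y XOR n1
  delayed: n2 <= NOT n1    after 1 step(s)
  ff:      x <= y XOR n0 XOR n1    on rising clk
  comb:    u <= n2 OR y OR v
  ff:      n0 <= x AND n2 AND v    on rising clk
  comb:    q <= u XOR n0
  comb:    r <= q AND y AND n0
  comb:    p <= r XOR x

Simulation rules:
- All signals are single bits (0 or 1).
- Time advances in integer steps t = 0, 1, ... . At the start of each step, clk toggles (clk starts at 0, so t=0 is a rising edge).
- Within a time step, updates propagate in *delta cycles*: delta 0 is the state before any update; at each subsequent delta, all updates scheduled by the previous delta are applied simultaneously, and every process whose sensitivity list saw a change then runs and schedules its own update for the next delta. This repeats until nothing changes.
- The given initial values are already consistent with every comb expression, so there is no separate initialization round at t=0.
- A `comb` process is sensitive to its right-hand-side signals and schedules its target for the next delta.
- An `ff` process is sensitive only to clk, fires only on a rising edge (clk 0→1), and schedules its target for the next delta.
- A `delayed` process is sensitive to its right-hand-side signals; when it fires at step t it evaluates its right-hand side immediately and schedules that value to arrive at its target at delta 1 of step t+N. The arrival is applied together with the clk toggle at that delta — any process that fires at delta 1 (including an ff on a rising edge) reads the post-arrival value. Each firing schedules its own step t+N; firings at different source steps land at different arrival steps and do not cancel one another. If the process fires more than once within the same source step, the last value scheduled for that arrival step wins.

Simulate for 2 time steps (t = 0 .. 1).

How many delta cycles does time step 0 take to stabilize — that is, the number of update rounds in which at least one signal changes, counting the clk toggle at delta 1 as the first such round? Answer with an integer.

t0.Δ0 u=1 clk=0 n1=1 n2=0 q=1 p=0 r=0 y=0 n0=0 v=1 x=0 z=0
t0.Δ1 u=1 clk=1 n1=1 n2=0 q=1 p=0 r=0 y=0 n0=0 v=1 x=0 z=0
t0.Δ2 u=1 clk=1 n1=1 n2=0 q=1 p=0 r=0 y=0 n0=0 v=1 x=1 z=0
t0.Δ3 u=1 clk=1 n1=1 n2=0 q=1 p=1 r=0 y=0 n0=0 v=1 x=1 z=0
t1.Δ0 u=1 clk=1 n1=1 n2=0 q=1 p=1 r=0 y=0 n0=0 v=1 x=1 z=0
t1.Δ1 u=1 clk=0 n1=1 n2=0 q=1 p=1 r=0 y=0 n0=0 v=1 x=1 z=0

3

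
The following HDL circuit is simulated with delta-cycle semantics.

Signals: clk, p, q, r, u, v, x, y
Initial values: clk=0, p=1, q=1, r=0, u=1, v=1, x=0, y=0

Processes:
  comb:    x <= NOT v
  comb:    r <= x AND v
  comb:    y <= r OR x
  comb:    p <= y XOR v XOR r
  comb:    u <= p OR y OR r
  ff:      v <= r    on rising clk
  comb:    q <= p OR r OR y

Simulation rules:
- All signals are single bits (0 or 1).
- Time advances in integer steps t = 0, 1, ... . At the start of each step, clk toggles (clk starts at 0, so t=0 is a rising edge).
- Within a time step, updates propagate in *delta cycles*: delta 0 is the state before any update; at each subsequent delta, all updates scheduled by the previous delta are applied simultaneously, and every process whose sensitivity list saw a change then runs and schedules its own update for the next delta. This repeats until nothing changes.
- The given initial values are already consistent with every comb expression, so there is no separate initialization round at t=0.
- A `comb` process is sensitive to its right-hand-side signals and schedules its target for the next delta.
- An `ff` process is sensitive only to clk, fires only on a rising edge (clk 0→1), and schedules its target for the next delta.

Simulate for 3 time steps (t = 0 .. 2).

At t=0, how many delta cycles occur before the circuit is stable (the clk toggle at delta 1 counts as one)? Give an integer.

5

t0.Δ0 y=0 u=1 x=0 v=1 q=1 p=1 clk=0 r=0
t0.Δ1 y=0 u=1 x=0 v=1 q=1 p=1 clk=1 r=0
t0.Δ2 y=0 u=1 x=0 v=0 q=1 p=1 clk=1 r=0
t0.Δ3 y=0 u=1 x=1 v=0 q=1 p=0 clk=1 r=0
t0.Δ4 y=1 u=0 x=1 v=0 q=0 p=0 clk=1 r=0
t0.Δ5 y=1 u=1 x=1 v=0 q=1 p=1 clk=1 r=0
t1.Δ0 y=1 u=1 x=1 v=0 q=1 p=1 clk=1 r=0
t1.Δ1 y=1 u=1 x=1 v=0 q=1 p=1 clk=0 r=0
t2.Δ0 y=1 u=1 x=1 v=0 q=1 p=1 clk=0 r=0
t2.Δ1 y=1 u=1 x=1 v=0 q=1 p=1 clk=1 r=0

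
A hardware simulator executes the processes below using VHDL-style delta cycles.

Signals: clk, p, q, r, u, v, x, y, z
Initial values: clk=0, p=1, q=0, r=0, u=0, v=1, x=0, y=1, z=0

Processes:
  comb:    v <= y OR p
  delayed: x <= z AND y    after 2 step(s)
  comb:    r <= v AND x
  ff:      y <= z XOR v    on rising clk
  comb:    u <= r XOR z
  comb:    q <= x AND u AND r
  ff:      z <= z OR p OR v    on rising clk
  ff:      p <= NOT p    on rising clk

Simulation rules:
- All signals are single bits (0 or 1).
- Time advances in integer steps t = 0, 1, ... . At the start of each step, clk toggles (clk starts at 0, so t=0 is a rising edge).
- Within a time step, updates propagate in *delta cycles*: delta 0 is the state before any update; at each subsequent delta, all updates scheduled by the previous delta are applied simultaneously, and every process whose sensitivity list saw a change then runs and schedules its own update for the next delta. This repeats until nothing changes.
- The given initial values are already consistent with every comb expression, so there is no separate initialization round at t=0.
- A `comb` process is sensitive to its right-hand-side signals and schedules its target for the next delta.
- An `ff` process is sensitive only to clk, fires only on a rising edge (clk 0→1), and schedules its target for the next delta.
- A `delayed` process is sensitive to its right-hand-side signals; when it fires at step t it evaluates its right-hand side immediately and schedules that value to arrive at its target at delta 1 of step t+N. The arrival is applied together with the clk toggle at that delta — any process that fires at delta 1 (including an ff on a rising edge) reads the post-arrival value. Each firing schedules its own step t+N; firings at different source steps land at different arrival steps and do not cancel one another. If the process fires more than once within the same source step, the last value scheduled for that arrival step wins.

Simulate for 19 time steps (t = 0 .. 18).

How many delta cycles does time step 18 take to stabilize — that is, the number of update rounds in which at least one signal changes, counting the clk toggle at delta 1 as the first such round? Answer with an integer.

3

[bits: clk,v,p,q,y,z,r,x,u]
t=0: Δ0=011010000 Δ1=111010000 Δ2=110011000 Δ3=110011001 | 3Δ
t=1: Δ0=110011001 Δ1=010011001 | 1Δ
t=2: Δ0=010011001 Δ1=110011011 Δ2=111001111 Δ3=111101110 Δ4=111001110 | 4Δ
t=3: Δ0=111001110 Δ1=011001110 | 1Δ
t=4: Δ0=011001110 Δ1=111001100 Δ2=110001000 Δ3=100001001 | 3Δ
t=5: Δ0=100001001 Δ1=000001001 | 1Δ
t=6: Δ0=000001001 Δ1=100001001 Δ2=101011001 Δ3=111011001 | 3Δ
t=7: Δ0=111011001 Δ1=011011001 | 1Δ
t=8: Δ0=011011001 Δ1=111011011 Δ2=110001111 Δ3=100101110 Δ4=100001010 Δ5=100001011 | 5Δ
t=9: Δ0=100001011 Δ1=000001011 | 1Δ
t=10: Δ0=000001011 Δ1=100001001 Δ2=101011001 Δ3=111011001 | 3Δ
t=11: Δ0=111011001 Δ1=011011001 | 1Δ
t=12: Δ0=011011001 Δ1=111011011 Δ2=110001111 Δ3=100101110 Δ4=100001010 Δ5=100001011 | 5Δ
t=13: Δ0=100001011 Δ1=000001011 | 1Δ
t=14: Δ0=000001011 Δ1=100001001 Δ2=101011001 Δ3=111011001 | 3Δ
t=15: Δ0=111011001 Δ1=011011001 | 1Δ
t=16: Δ0=011011001 Δ1=111011011 Δ2=110001111 Δ3=100101110 Δ4=100001010 Δ5=100001011 | 5Δ
t=17: Δ0=100001011 Δ1=000001011 | 1Δ
t=18: Δ0=000001011 Δ1=100001001 Δ2=101011001 Δ3=111011001 | 3Δ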